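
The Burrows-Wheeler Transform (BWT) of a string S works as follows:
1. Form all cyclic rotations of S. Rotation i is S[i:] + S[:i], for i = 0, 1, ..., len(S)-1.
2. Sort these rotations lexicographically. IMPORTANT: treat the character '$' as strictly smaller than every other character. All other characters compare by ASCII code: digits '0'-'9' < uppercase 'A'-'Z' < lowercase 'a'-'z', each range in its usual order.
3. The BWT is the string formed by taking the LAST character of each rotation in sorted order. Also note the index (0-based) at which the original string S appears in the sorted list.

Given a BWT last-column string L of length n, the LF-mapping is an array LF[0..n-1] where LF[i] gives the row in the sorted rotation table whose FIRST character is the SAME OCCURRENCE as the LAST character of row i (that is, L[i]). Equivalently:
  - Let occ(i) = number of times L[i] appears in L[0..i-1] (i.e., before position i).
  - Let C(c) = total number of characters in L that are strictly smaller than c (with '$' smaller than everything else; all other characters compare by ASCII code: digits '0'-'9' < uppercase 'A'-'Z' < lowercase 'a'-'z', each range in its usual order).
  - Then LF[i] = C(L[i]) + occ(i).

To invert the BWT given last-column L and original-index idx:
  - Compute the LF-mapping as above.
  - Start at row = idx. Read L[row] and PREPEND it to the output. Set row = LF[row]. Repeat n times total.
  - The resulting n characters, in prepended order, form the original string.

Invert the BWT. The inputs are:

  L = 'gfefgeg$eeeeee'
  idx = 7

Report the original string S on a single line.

Answer: egefeeefeegeg$

Derivation:
LF mapping: 11 9 1 10 12 2 13 0 3 4 5 6 7 8
Walk LF starting at row 7, prepending L[row]:
  step 1: row=7, L[7]='$', prepend. Next row=LF[7]=0
  step 2: row=0, L[0]='g', prepend. Next row=LF[0]=11
  step 3: row=11, L[11]='e', prepend. Next row=LF[11]=6
  step 4: row=6, L[6]='g', prepend. Next row=LF[6]=13
  step 5: row=13, L[13]='e', prepend. Next row=LF[13]=8
  step 6: row=8, L[8]='e', prepend. Next row=LF[8]=3
  step 7: row=3, L[3]='f', prepend. Next row=LF[3]=10
  step 8: row=10, L[10]='e', prepend. Next row=LF[10]=5
  step 9: row=5, L[5]='e', prepend. Next row=LF[5]=2
  step 10: row=2, L[2]='e', prepend. Next row=LF[2]=1
  step 11: row=1, L[1]='f', prepend. Next row=LF[1]=9
  step 12: row=9, L[9]='e', prepend. Next row=LF[9]=4
  step 13: row=4, L[4]='g', prepend. Next row=LF[4]=12
  step 14: row=12, L[12]='e', prepend. Next row=LF[12]=7
Reversed output: egefeeefeegeg$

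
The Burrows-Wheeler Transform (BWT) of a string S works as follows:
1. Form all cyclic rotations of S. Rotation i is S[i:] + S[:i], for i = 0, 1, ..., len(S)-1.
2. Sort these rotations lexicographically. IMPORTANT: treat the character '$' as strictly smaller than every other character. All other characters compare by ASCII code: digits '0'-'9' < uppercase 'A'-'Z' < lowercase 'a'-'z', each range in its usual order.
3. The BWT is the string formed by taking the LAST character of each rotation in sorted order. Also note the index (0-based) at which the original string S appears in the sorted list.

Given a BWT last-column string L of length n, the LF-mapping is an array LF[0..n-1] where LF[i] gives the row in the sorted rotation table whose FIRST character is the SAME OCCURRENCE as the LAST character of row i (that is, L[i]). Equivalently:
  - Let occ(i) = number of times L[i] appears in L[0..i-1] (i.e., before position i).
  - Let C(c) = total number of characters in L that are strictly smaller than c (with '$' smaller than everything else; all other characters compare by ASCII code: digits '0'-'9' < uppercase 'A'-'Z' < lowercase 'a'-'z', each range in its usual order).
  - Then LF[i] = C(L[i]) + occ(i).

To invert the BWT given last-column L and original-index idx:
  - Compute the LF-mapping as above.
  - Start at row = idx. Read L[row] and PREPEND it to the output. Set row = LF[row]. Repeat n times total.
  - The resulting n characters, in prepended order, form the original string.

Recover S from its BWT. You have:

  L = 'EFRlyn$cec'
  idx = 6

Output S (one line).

LF mapping: 1 2 3 7 9 8 0 4 6 5
Walk LF starting at row 6, prepending L[row]:
  step 1: row=6, L[6]='$', prepend. Next row=LF[6]=0
  step 2: row=0, L[0]='E', prepend. Next row=LF[0]=1
  step 3: row=1, L[1]='F', prepend. Next row=LF[1]=2
  step 4: row=2, L[2]='R', prepend. Next row=LF[2]=3
  step 5: row=3, L[3]='l', prepend. Next row=LF[3]=7
  step 6: row=7, L[7]='c', prepend. Next row=LF[7]=4
  step 7: row=4, L[4]='y', prepend. Next row=LF[4]=9
  step 8: row=9, L[9]='c', prepend. Next row=LF[9]=5
  step 9: row=5, L[5]='n', prepend. Next row=LF[5]=8
  step 10: row=8, L[8]='e', prepend. Next row=LF[8]=6
Reversed output: encyclRFE$

Answer: encyclRFE$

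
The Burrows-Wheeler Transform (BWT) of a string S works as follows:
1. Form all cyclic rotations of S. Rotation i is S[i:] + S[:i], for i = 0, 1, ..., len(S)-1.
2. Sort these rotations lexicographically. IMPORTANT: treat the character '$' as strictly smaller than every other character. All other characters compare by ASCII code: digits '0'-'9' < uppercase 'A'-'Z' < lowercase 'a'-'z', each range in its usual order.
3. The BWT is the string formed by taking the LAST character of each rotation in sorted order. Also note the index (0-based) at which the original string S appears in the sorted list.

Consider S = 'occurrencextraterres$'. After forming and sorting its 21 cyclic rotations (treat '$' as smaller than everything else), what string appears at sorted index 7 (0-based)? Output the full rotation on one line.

All 21 rotations (rotation i = S[i:]+S[:i]):
  rot[0] = occurrencextraterres$
  rot[1] = ccurrencextraterres$o
  rot[2] = currencextraterres$oc
  rot[3] = urrencextraterres$occ
  rot[4] = rrencextraterres$occu
  rot[5] = rencextraterres$occur
  rot[6] = encextraterres$occurr
  rot[7] = ncextraterres$occurre
  rot[8] = cextraterres$occurren
  rot[9] = extraterres$occurrenc
  rot[10] = xtraterres$occurrence
  rot[11] = traterres$occurrencex
  rot[12] = raterres$occurrencext
  rot[13] = aterres$occurrencextr
  rot[14] = terres$occurrencextra
  rot[15] = erres$occurrencextrat
  rot[16] = rres$occurrencextrate
  rot[17] = res$occurrencextrater
  rot[18] = es$occurrencextraterr
  rot[19] = s$occurrencextraterre
  rot[20] = $occurrencextraterres
Sorted (with $ < everything):
  sorted[0] = $occurrencextraterres
  sorted[1] = aterres$occurrencextr
  sorted[2] = ccurrencextraterres$o
  sorted[3] = cextraterres$occurren
  sorted[4] = currencextraterres$oc
  sorted[5] = encextraterres$occurr
  sorted[6] = erres$occurrencextrat
  sorted[7] = es$occurrencextraterr
  sorted[8] = extraterres$occurrenc
  sorted[9] = ncextraterres$occurre
  sorted[10] = occurrencextraterres$
  sorted[11] = raterres$occurrencext
  sorted[12] = rencextraterres$occur
  sorted[13] = res$occurrencextrater
  sorted[14] = rrencextraterres$occu
  sorted[15] = rres$occurrencextrate
  sorted[16] = s$occurrencextraterre
  sorted[17] = terres$occurrencextra
  sorted[18] = traterres$occurrencex
  sorted[19] = urrencextraterres$occ
  sorted[20] = xtraterres$occurrence
sorted[7] = es$occurrencextraterr

Answer: es$occurrencextraterr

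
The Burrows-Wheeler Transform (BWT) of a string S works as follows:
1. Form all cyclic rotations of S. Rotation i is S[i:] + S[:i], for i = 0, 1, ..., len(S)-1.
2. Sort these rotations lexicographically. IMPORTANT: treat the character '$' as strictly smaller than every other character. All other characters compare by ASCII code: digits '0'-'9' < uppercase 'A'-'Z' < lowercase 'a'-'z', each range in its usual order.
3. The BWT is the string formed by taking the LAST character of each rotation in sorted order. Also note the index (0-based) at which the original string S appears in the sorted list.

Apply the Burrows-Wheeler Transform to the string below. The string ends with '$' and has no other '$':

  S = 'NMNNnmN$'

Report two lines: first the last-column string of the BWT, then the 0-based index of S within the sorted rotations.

All 8 rotations (rotation i = S[i:]+S[:i]):
  rot[0] = NMNNnmN$
  rot[1] = MNNnmN$N
  rot[2] = NNnmN$NM
  rot[3] = NnmN$NMN
  rot[4] = nmN$NMNN
  rot[5] = mN$NMNNn
  rot[6] = N$NMNNnm
  rot[7] = $NMNNnmN
Sorted (with $ < everything):
  sorted[0] = $NMNNnmN  (last char: 'N')
  sorted[1] = MNNnmN$N  (last char: 'N')
  sorted[2] = N$NMNNnm  (last char: 'm')
  sorted[3] = NMNNnmN$  (last char: '$')
  sorted[4] = NNnmN$NM  (last char: 'M')
  sorted[5] = NnmN$NMN  (last char: 'N')
  sorted[6] = mN$NMNNn  (last char: 'n')
  sorted[7] = nmN$NMNN  (last char: 'N')
Last column: NNm$MNnN
Original string S is at sorted index 3

Answer: NNm$MNnN
3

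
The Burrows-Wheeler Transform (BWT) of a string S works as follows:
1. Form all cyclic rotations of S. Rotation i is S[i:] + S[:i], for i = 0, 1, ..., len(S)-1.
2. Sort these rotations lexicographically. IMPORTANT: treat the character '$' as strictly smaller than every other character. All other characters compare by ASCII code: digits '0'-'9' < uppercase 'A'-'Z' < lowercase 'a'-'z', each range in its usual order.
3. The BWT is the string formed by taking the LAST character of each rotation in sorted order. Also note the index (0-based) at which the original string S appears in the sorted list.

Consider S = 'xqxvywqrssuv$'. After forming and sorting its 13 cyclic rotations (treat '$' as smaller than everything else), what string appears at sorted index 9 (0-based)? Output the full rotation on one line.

All 13 rotations (rotation i = S[i:]+S[:i]):
  rot[0] = xqxvywqrssuv$
  rot[1] = qxvywqrssuv$x
  rot[2] = xvywqrssuv$xq
  rot[3] = vywqrssuv$xqx
  rot[4] = ywqrssuv$xqxv
  rot[5] = wqrssuv$xqxvy
  rot[6] = qrssuv$xqxvyw
  rot[7] = rssuv$xqxvywq
  rot[8] = ssuv$xqxvywqr
  rot[9] = suv$xqxvywqrs
  rot[10] = uv$xqxvywqrss
  rot[11] = v$xqxvywqrssu
  rot[12] = $xqxvywqrssuv
Sorted (with $ < everything):
  sorted[0] = $xqxvywqrssuv
  sorted[1] = qrssuv$xqxvyw
  sorted[2] = qxvywqrssuv$x
  sorted[3] = rssuv$xqxvywq
  sorted[4] = ssuv$xqxvywqr
  sorted[5] = suv$xqxvywqrs
  sorted[6] = uv$xqxvywqrss
  sorted[7] = v$xqxvywqrssu
  sorted[8] = vywqrssuv$xqx
  sorted[9] = wqrssuv$xqxvy
  sorted[10] = xqxvywqrssuv$
  sorted[11] = xvywqrssuv$xq
  sorted[12] = ywqrssuv$xqxv
sorted[9] = wqrssuv$xqxvy

Answer: wqrssuv$xqxvy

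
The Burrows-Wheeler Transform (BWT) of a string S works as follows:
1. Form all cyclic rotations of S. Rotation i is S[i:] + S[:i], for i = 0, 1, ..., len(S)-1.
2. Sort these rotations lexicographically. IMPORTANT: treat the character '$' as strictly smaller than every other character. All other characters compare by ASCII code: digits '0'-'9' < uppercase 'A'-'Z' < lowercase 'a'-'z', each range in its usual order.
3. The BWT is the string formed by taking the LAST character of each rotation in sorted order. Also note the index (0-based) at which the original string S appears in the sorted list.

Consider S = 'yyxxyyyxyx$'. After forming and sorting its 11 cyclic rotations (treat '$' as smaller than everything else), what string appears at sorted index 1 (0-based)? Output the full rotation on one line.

All 11 rotations (rotation i = S[i:]+S[:i]):
  rot[0] = yyxxyyyxyx$
  rot[1] = yxxyyyxyx$y
  rot[2] = xxyyyxyx$yy
  rot[3] = xyyyxyx$yyx
  rot[4] = yyyxyx$yyxx
  rot[5] = yyxyx$yyxxy
  rot[6] = yxyx$yyxxyy
  rot[7] = xyx$yyxxyyy
  rot[8] = yx$yyxxyyyx
  rot[9] = x$yyxxyyyxy
  rot[10] = $yyxxyyyxyx
Sorted (with $ < everything):
  sorted[0] = $yyxxyyyxyx
  sorted[1] = x$yyxxyyyxy
  sorted[2] = xxyyyxyx$yy
  sorted[3] = xyx$yyxxyyy
  sorted[4] = xyyyxyx$yyx
  sorted[5] = yx$yyxxyyyx
  sorted[6] = yxxyyyxyx$y
  sorted[7] = yxyx$yyxxyy
  sorted[8] = yyxxyyyxyx$
  sorted[9] = yyxyx$yyxxy
  sorted[10] = yyyxyx$yyxx
sorted[1] = x$yyxxyyyxy

Answer: x$yyxxyyyxy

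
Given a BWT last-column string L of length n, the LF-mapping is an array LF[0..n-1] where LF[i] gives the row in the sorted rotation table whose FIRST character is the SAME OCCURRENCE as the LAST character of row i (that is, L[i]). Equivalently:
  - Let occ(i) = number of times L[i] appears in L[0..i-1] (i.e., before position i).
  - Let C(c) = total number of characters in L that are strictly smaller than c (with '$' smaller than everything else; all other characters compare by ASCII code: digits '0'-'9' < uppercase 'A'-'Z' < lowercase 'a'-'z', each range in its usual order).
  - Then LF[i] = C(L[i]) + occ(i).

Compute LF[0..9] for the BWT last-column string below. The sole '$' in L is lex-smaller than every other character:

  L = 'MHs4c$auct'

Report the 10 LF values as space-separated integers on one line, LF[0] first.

Answer: 3 2 7 1 5 0 4 9 6 8

Derivation:
Char counts: '$':1, '4':1, 'H':1, 'M':1, 'a':1, 'c':2, 's':1, 't':1, 'u':1
C (first-col start): C('$')=0, C('4')=1, C('H')=2, C('M')=3, C('a')=4, C('c')=5, C('s')=7, C('t')=8, C('u')=9
L[0]='M': occ=0, LF[0]=C('M')+0=3+0=3
L[1]='H': occ=0, LF[1]=C('H')+0=2+0=2
L[2]='s': occ=0, LF[2]=C('s')+0=7+0=7
L[3]='4': occ=0, LF[3]=C('4')+0=1+0=1
L[4]='c': occ=0, LF[4]=C('c')+0=5+0=5
L[5]='$': occ=0, LF[5]=C('$')+0=0+0=0
L[6]='a': occ=0, LF[6]=C('a')+0=4+0=4
L[7]='u': occ=0, LF[7]=C('u')+0=9+0=9
L[8]='c': occ=1, LF[8]=C('c')+1=5+1=6
L[9]='t': occ=0, LF[9]=C('t')+0=8+0=8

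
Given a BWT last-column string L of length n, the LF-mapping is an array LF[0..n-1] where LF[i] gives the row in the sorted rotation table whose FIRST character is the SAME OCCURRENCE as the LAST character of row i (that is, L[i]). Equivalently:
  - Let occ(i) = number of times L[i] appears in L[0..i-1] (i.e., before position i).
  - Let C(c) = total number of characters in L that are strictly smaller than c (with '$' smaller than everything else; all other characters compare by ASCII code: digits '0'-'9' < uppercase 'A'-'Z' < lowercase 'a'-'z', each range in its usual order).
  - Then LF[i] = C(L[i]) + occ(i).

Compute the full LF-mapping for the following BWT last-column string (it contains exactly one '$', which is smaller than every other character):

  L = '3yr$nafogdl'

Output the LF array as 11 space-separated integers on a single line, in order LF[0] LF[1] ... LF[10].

Answer: 1 10 9 0 7 2 4 8 5 3 6

Derivation:
Char counts: '$':1, '3':1, 'a':1, 'd':1, 'f':1, 'g':1, 'l':1, 'n':1, 'o':1, 'r':1, 'y':1
C (first-col start): C('$')=0, C('3')=1, C('a')=2, C('d')=3, C('f')=4, C('g')=5, C('l')=6, C('n')=7, C('o')=8, C('r')=9, C('y')=10
L[0]='3': occ=0, LF[0]=C('3')+0=1+0=1
L[1]='y': occ=0, LF[1]=C('y')+0=10+0=10
L[2]='r': occ=0, LF[2]=C('r')+0=9+0=9
L[3]='$': occ=0, LF[3]=C('$')+0=0+0=0
L[4]='n': occ=0, LF[4]=C('n')+0=7+0=7
L[5]='a': occ=0, LF[5]=C('a')+0=2+0=2
L[6]='f': occ=0, LF[6]=C('f')+0=4+0=4
L[7]='o': occ=0, LF[7]=C('o')+0=8+0=8
L[8]='g': occ=0, LF[8]=C('g')+0=5+0=5
L[9]='d': occ=0, LF[9]=C('d')+0=3+0=3
L[10]='l': occ=0, LF[10]=C('l')+0=6+0=6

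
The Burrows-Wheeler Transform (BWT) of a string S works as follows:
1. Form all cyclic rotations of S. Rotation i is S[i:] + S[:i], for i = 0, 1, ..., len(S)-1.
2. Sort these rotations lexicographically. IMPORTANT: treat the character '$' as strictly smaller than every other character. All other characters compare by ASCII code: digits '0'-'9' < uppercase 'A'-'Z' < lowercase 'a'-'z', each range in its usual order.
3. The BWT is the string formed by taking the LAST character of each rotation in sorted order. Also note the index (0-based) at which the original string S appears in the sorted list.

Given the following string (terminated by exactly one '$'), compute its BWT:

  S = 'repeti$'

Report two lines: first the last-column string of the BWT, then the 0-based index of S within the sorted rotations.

All 7 rotations (rotation i = S[i:]+S[:i]):
  rot[0] = repeti$
  rot[1] = epeti$r
  rot[2] = peti$re
  rot[3] = eti$rep
  rot[4] = ti$repe
  rot[5] = i$repet
  rot[6] = $repeti
Sorted (with $ < everything):
  sorted[0] = $repeti  (last char: 'i')
  sorted[1] = epeti$r  (last char: 'r')
  sorted[2] = eti$rep  (last char: 'p')
  sorted[3] = i$repet  (last char: 't')
  sorted[4] = peti$re  (last char: 'e')
  sorted[5] = repeti$  (last char: '$')
  sorted[6] = ti$repe  (last char: 'e')
Last column: irpte$e
Original string S is at sorted index 5

Answer: irpte$e
5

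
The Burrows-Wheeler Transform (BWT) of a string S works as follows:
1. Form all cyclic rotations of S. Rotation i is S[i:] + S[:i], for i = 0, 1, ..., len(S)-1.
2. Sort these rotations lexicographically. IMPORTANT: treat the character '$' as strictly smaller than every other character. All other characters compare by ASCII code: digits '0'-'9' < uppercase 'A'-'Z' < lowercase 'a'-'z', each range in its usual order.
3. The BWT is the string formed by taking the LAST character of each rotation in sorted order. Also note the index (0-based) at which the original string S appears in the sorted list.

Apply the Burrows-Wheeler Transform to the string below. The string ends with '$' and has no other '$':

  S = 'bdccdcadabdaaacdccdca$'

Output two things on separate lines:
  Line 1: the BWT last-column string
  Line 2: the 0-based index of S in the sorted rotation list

Answer: acdadaca$ddddccabacccb
8

Derivation:
All 22 rotations (rotation i = S[i:]+S[:i]):
  rot[0] = bdccdcadabdaaacdccdca$
  rot[1] = dccdcadabdaaacdccdca$b
  rot[2] = ccdcadabdaaacdccdca$bd
  rot[3] = cdcadabdaaacdccdca$bdc
  rot[4] = dcadabdaaacdccdca$bdcc
  rot[5] = cadabdaaacdccdca$bdccd
  rot[6] = adabdaaacdccdca$bdccdc
  rot[7] = dabdaaacdccdca$bdccdca
  rot[8] = abdaaacdccdca$bdccdcad
  rot[9] = bdaaacdccdca$bdccdcada
  rot[10] = daaacdccdca$bdccdcadab
  rot[11] = aaacdccdca$bdccdcadabd
  rot[12] = aacdccdca$bdccdcadabda
  rot[13] = acdccdca$bdccdcadabdaa
  rot[14] = cdccdca$bdccdcadabdaaa
  rot[15] = dccdca$bdccdcadabdaaac
  rot[16] = ccdca$bdccdcadabdaaacd
  rot[17] = cdca$bdccdcadabdaaacdc
  rot[18] = dca$bdccdcadabdaaacdcc
  rot[19] = ca$bdccdcadabdaaacdccd
  rot[20] = a$bdccdcadabdaaacdccdc
  rot[21] = $bdccdcadabdaaacdccdca
Sorted (with $ < everything):
  sorted[0] = $bdccdcadabdaaacdccdca  (last char: 'a')
  sorted[1] = a$bdccdcadabdaaacdccdc  (last char: 'c')
  sorted[2] = aaacdccdca$bdccdcadabd  (last char: 'd')
  sorted[3] = aacdccdca$bdccdcadabda  (last char: 'a')
  sorted[4] = abdaaacdccdca$bdccdcad  (last char: 'd')
  sorted[5] = acdccdca$bdccdcadabdaa  (last char: 'a')
  sorted[6] = adabdaaacdccdca$bdccdc  (last char: 'c')
  sorted[7] = bdaaacdccdca$bdccdcada  (last char: 'a')
  sorted[8] = bdccdcadabdaaacdccdca$  (last char: '$')
  sorted[9] = ca$bdccdcadabdaaacdccd  (last char: 'd')
  sorted[10] = cadabdaaacdccdca$bdccd  (last char: 'd')
  sorted[11] = ccdca$bdccdcadabdaaacd  (last char: 'd')
  sorted[12] = ccdcadabdaaacdccdca$bd  (last char: 'd')
  sorted[13] = cdca$bdccdcadabdaaacdc  (last char: 'c')
  sorted[14] = cdcadabdaaacdccdca$bdc  (last char: 'c')
  sorted[15] = cdccdca$bdccdcadabdaaa  (last char: 'a')
  sorted[16] = daaacdccdca$bdccdcadab  (last char: 'b')
  sorted[17] = dabdaaacdccdca$bdccdca  (last char: 'a')
  sorted[18] = dca$bdccdcadabdaaacdcc  (last char: 'c')
  sorted[19] = dcadabdaaacdccdca$bdcc  (last char: 'c')
  sorted[20] = dccdca$bdccdcadabdaaac  (last char: 'c')
  sorted[21] = dccdcadabdaaacdccdca$b  (last char: 'b')
Last column: acdadaca$ddddccabacccb
Original string S is at sorted index 8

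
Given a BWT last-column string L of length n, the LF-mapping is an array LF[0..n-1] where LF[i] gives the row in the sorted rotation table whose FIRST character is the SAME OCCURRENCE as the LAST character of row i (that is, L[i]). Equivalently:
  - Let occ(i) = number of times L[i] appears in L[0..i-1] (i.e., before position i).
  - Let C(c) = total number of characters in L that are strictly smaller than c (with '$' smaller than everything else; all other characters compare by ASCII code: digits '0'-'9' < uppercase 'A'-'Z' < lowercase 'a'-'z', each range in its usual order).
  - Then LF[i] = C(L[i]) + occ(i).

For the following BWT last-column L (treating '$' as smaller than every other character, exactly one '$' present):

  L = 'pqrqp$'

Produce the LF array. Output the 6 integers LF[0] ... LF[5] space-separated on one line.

Char counts: '$':1, 'p':2, 'q':2, 'r':1
C (first-col start): C('$')=0, C('p')=1, C('q')=3, C('r')=5
L[0]='p': occ=0, LF[0]=C('p')+0=1+0=1
L[1]='q': occ=0, LF[1]=C('q')+0=3+0=3
L[2]='r': occ=0, LF[2]=C('r')+0=5+0=5
L[3]='q': occ=1, LF[3]=C('q')+1=3+1=4
L[4]='p': occ=1, LF[4]=C('p')+1=1+1=2
L[5]='$': occ=0, LF[5]=C('$')+0=0+0=0

Answer: 1 3 5 4 2 0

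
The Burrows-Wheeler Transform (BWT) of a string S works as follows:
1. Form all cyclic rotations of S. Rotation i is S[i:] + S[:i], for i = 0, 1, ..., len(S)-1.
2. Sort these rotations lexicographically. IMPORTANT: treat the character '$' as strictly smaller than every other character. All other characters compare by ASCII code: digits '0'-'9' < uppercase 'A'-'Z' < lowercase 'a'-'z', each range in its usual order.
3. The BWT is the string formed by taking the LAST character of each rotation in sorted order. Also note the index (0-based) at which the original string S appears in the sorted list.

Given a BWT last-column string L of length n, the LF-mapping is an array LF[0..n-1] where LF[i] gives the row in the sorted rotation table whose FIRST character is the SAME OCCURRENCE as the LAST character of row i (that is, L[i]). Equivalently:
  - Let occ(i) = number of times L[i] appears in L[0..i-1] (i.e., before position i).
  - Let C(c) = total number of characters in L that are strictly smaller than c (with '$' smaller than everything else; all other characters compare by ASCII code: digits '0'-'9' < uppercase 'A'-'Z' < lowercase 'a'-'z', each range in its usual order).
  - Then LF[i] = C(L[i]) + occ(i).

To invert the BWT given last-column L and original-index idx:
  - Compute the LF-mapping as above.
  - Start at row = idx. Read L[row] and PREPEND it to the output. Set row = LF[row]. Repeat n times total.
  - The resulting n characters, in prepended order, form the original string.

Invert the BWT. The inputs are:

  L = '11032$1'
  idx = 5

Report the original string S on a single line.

Answer: 213101$

Derivation:
LF mapping: 2 3 1 6 5 0 4
Walk LF starting at row 5, prepending L[row]:
  step 1: row=5, L[5]='$', prepend. Next row=LF[5]=0
  step 2: row=0, L[0]='1', prepend. Next row=LF[0]=2
  step 3: row=2, L[2]='0', prepend. Next row=LF[2]=1
  step 4: row=1, L[1]='1', prepend. Next row=LF[1]=3
  step 5: row=3, L[3]='3', prepend. Next row=LF[3]=6
  step 6: row=6, L[6]='1', prepend. Next row=LF[6]=4
  step 7: row=4, L[4]='2', prepend. Next row=LF[4]=5
Reversed output: 213101$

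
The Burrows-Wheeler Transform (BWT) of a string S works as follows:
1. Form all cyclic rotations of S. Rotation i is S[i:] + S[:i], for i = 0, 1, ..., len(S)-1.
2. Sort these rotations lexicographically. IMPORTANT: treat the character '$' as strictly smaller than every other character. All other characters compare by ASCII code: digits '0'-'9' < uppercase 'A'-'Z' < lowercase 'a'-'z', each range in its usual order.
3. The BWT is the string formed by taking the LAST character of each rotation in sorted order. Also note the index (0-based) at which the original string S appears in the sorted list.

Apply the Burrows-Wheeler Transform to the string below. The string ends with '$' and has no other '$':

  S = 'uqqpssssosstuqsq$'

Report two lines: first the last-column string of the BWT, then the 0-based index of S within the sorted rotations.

Answer: qsqsquusqssposs$t
15

Derivation:
All 17 rotations (rotation i = S[i:]+S[:i]):
  rot[0] = uqqpssssosstuqsq$
  rot[1] = qqpssssosstuqsq$u
  rot[2] = qpssssosstuqsq$uq
  rot[3] = pssssosstuqsq$uqq
  rot[4] = ssssosstuqsq$uqqp
  rot[5] = sssosstuqsq$uqqps
  rot[6] = ssosstuqsq$uqqpss
  rot[7] = sosstuqsq$uqqpsss
  rot[8] = osstuqsq$uqqpssss
  rot[9] = sstuqsq$uqqpsssso
  rot[10] = stuqsq$uqqpssssos
  rot[11] = tuqsq$uqqpssssoss
  rot[12] = uqsq$uqqpssssosst
  rot[13] = qsq$uqqpssssosstu
  rot[14] = sq$uqqpssssosstuq
  rot[15] = q$uqqpssssosstuqs
  rot[16] = $uqqpssssosstuqsq
Sorted (with $ < everything):
  sorted[0] = $uqqpssssosstuqsq  (last char: 'q')
  sorted[1] = osstuqsq$uqqpssss  (last char: 's')
  sorted[2] = pssssosstuqsq$uqq  (last char: 'q')
  sorted[3] = q$uqqpssssosstuqs  (last char: 's')
  sorted[4] = qpssssosstuqsq$uq  (last char: 'q')
  sorted[5] = qqpssssosstuqsq$u  (last char: 'u')
  sorted[6] = qsq$uqqpssssosstu  (last char: 'u')
  sorted[7] = sosstuqsq$uqqpsss  (last char: 's')
  sorted[8] = sq$uqqpssssosstuq  (last char: 'q')
  sorted[9] = ssosstuqsq$uqqpss  (last char: 's')
  sorted[10] = sssosstuqsq$uqqps  (last char: 's')
  sorted[11] = ssssosstuqsq$uqqp  (last char: 'p')
  sorted[12] = sstuqsq$uqqpsssso  (last char: 'o')
  sorted[13] = stuqsq$uqqpssssos  (last char: 's')
  sorted[14] = tuqsq$uqqpssssoss  (last char: 's')
  sorted[15] = uqqpssssosstuqsq$  (last char: '$')
  sorted[16] = uqsq$uqqpssssosst  (last char: 't')
Last column: qsqsquusqssposs$t
Original string S is at sorted index 15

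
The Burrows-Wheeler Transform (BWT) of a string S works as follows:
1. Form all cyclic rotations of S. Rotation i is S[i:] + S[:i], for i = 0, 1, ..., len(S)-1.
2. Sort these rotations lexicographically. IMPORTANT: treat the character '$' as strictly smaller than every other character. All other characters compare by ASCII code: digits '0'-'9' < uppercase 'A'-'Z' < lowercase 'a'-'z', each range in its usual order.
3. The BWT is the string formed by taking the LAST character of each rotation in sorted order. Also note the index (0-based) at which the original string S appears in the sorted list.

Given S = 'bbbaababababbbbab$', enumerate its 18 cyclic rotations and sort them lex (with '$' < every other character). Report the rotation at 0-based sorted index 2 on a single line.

All 18 rotations (rotation i = S[i:]+S[:i]):
  rot[0] = bbbaababababbbbab$
  rot[1] = bbaababababbbbab$b
  rot[2] = baababababbbbab$bb
  rot[3] = aababababbbbab$bbb
  rot[4] = ababababbbbab$bbba
  rot[5] = babababbbbab$bbbaa
  rot[6] = abababbbbab$bbbaab
  rot[7] = bababbbbab$bbbaaba
  rot[8] = ababbbbab$bbbaabab
  rot[9] = babbbbab$bbbaababa
  rot[10] = abbbbab$bbbaababab
  rot[11] = bbbbab$bbbaabababa
  rot[12] = bbbab$bbbaabababab
  rot[13] = bbab$bbbaababababb
  rot[14] = bab$bbbaababababbb
  rot[15] = ab$bbbaababababbbb
  rot[16] = b$bbbaababababbbba
  rot[17] = $bbbaababababbbbab
Sorted (with $ < everything):
  sorted[0] = $bbbaababababbbbab
  sorted[1] = aababababbbbab$bbb
  sorted[2] = ab$bbbaababababbbb
  sorted[3] = ababababbbbab$bbba
  sorted[4] = abababbbbab$bbbaab
  sorted[5] = ababbbbab$bbbaabab
  sorted[6] = abbbbab$bbbaababab
  sorted[7] = b$bbbaababababbbba
  sorted[8] = baababababbbbab$bb
  sorted[9] = bab$bbbaababababbb
  sorted[10] = babababbbbab$bbbaa
  sorted[11] = bababbbbab$bbbaaba
  sorted[12] = babbbbab$bbbaababa
  sorted[13] = bbaababababbbbab$b
  sorted[14] = bbab$bbbaababababb
  sorted[15] = bbbaababababbbbab$
  sorted[16] = bbbab$bbbaabababab
  sorted[17] = bbbbab$bbbaabababa
sorted[2] = ab$bbbaababababbbb

Answer: ab$bbbaababababbbb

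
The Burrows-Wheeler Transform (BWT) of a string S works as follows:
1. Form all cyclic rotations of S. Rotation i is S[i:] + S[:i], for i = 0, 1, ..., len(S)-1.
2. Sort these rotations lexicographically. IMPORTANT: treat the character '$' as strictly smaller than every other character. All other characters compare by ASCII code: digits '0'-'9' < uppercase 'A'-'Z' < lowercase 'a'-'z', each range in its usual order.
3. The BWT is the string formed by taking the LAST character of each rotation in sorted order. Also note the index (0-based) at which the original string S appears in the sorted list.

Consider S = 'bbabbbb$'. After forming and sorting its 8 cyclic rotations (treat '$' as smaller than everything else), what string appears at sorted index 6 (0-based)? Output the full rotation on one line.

Answer: bbb$bbab

Derivation:
All 8 rotations (rotation i = S[i:]+S[:i]):
  rot[0] = bbabbbb$
  rot[1] = babbbb$b
  rot[2] = abbbb$bb
  rot[3] = bbbb$bba
  rot[4] = bbb$bbab
  rot[5] = bb$bbabb
  rot[6] = b$bbabbb
  rot[7] = $bbabbbb
Sorted (with $ < everything):
  sorted[0] = $bbabbbb
  sorted[1] = abbbb$bb
  sorted[2] = b$bbabbb
  sorted[3] = babbbb$b
  sorted[4] = bb$bbabb
  sorted[5] = bbabbbb$
  sorted[6] = bbb$bbab
  sorted[7] = bbbb$bba
sorted[6] = bbb$bbab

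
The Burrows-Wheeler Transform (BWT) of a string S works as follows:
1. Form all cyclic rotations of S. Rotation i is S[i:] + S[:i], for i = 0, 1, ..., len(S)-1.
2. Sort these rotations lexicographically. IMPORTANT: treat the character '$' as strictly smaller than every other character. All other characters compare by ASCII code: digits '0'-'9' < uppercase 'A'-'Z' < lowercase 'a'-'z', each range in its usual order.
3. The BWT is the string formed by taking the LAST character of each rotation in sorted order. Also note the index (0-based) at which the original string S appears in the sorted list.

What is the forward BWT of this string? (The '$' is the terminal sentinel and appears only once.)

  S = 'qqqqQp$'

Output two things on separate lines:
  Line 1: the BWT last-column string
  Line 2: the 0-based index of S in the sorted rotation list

All 7 rotations (rotation i = S[i:]+S[:i]):
  rot[0] = qqqqQp$
  rot[1] = qqqQp$q
  rot[2] = qqQp$qq
  rot[3] = qQp$qqq
  rot[4] = Qp$qqqq
  rot[5] = p$qqqqQ
  rot[6] = $qqqqQp
Sorted (with $ < everything):
  sorted[0] = $qqqqQp  (last char: 'p')
  sorted[1] = Qp$qqqq  (last char: 'q')
  sorted[2] = p$qqqqQ  (last char: 'Q')
  sorted[3] = qQp$qqq  (last char: 'q')
  sorted[4] = qqQp$qq  (last char: 'q')
  sorted[5] = qqqQp$q  (last char: 'q')
  sorted[6] = qqqqQp$  (last char: '$')
Last column: pqQqqq$
Original string S is at sorted index 6

Answer: pqQqqq$
6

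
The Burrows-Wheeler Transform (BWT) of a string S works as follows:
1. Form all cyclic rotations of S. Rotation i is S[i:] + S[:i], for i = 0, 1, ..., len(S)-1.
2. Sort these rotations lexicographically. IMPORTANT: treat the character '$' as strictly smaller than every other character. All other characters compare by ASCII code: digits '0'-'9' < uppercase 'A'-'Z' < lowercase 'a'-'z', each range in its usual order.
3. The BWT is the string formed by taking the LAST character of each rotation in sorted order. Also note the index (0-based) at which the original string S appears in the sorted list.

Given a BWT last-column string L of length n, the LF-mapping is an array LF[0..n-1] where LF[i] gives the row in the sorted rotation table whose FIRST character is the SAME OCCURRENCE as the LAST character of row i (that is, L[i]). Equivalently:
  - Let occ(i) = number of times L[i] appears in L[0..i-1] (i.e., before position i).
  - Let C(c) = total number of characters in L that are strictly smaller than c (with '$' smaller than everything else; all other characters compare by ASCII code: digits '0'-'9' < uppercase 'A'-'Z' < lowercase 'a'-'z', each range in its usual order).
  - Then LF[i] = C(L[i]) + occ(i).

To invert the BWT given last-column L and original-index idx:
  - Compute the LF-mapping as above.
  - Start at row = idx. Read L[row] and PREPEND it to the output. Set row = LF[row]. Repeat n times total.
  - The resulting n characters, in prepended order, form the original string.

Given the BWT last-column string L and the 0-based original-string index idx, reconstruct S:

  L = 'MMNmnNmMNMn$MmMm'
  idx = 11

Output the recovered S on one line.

Answer: mMnMNNMmmnmMNMM$

Derivation:
LF mapping: 1 2 7 10 14 8 11 3 9 4 15 0 5 12 6 13
Walk LF starting at row 11, prepending L[row]:
  step 1: row=11, L[11]='$', prepend. Next row=LF[11]=0
  step 2: row=0, L[0]='M', prepend. Next row=LF[0]=1
  step 3: row=1, L[1]='M', prepend. Next row=LF[1]=2
  step 4: row=2, L[2]='N', prepend. Next row=LF[2]=7
  step 5: row=7, L[7]='M', prepend. Next row=LF[7]=3
  step 6: row=3, L[3]='m', prepend. Next row=LF[3]=10
  step 7: row=10, L[10]='n', prepend. Next row=LF[10]=15
  step 8: row=15, L[15]='m', prepend. Next row=LF[15]=13
  step 9: row=13, L[13]='m', prepend. Next row=LF[13]=12
  step 10: row=12, L[12]='M', prepend. Next row=LF[12]=5
  step 11: row=5, L[5]='N', prepend. Next row=LF[5]=8
  step 12: row=8, L[8]='N', prepend. Next row=LF[8]=9
  step 13: row=9, L[9]='M', prepend. Next row=LF[9]=4
  step 14: row=4, L[4]='n', prepend. Next row=LF[4]=14
  step 15: row=14, L[14]='M', prepend. Next row=LF[14]=6
  step 16: row=6, L[6]='m', prepend. Next row=LF[6]=11
Reversed output: mMnMNNMmmnmMNMM$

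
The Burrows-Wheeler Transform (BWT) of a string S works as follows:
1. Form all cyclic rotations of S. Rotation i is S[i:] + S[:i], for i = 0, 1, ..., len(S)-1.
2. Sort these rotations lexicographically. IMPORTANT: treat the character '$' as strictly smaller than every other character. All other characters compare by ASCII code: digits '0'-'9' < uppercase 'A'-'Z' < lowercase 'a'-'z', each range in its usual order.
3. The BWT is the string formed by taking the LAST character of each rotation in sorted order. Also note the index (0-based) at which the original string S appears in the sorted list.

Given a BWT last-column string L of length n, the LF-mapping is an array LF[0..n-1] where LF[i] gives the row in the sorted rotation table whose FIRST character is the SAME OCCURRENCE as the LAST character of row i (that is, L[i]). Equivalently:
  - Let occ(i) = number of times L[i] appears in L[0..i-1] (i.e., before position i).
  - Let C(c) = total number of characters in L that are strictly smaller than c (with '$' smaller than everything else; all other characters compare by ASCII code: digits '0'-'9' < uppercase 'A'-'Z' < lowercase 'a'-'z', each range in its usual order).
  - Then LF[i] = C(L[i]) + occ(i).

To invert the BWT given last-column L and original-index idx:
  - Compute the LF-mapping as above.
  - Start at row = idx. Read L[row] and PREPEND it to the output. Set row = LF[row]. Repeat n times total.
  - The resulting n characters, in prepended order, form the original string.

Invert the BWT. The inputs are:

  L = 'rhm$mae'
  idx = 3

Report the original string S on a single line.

LF mapping: 6 3 4 0 5 1 2
Walk LF starting at row 3, prepending L[row]:
  step 1: row=3, L[3]='$', prepend. Next row=LF[3]=0
  step 2: row=0, L[0]='r', prepend. Next row=LF[0]=6
  step 3: row=6, L[6]='e', prepend. Next row=LF[6]=2
  step 4: row=2, L[2]='m', prepend. Next row=LF[2]=4
  step 5: row=4, L[4]='m', prepend. Next row=LF[4]=5
  step 6: row=5, L[5]='a', prepend. Next row=LF[5]=1
  step 7: row=1, L[1]='h', prepend. Next row=LF[1]=3
Reversed output: hammer$

Answer: hammer$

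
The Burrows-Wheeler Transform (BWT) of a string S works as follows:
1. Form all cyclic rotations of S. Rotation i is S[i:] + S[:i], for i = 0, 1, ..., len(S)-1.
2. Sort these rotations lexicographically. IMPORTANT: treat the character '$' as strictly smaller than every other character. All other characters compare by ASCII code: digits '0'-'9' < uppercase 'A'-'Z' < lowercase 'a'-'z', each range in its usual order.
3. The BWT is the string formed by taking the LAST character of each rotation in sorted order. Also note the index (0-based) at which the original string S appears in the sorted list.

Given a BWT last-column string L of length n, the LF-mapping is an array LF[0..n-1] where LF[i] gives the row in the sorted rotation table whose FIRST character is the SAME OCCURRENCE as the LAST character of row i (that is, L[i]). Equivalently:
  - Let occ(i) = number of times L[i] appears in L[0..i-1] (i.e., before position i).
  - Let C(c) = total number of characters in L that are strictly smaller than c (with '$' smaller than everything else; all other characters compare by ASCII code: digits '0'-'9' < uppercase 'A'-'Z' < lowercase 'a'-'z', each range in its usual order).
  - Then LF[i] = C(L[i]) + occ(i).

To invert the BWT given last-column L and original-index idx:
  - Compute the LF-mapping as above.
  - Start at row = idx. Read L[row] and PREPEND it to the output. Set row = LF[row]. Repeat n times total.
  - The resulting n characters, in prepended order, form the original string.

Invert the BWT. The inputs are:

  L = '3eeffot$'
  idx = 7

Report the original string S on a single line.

LF mapping: 1 2 3 4 5 6 7 0
Walk LF starting at row 7, prepending L[row]:
  step 1: row=7, L[7]='$', prepend. Next row=LF[7]=0
  step 2: row=0, L[0]='3', prepend. Next row=LF[0]=1
  step 3: row=1, L[1]='e', prepend. Next row=LF[1]=2
  step 4: row=2, L[2]='e', prepend. Next row=LF[2]=3
  step 5: row=3, L[3]='f', prepend. Next row=LF[3]=4
  step 6: row=4, L[4]='f', prepend. Next row=LF[4]=5
  step 7: row=5, L[5]='o', prepend. Next row=LF[5]=6
  step 8: row=6, L[6]='t', prepend. Next row=LF[6]=7
Reversed output: toffee3$

Answer: toffee3$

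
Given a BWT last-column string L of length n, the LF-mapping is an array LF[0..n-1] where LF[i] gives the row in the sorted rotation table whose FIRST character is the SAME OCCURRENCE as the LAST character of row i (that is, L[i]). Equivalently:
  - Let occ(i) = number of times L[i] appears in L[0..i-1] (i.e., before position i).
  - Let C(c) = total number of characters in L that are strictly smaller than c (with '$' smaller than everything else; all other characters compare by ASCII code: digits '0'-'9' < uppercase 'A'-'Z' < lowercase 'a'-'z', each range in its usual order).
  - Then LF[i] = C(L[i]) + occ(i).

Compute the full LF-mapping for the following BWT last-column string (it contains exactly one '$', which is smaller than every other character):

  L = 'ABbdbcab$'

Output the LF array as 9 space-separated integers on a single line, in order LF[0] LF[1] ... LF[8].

Answer: 1 2 4 8 5 7 3 6 0

Derivation:
Char counts: '$':1, 'A':1, 'B':1, 'a':1, 'b':3, 'c':1, 'd':1
C (first-col start): C('$')=0, C('A')=1, C('B')=2, C('a')=3, C('b')=4, C('c')=7, C('d')=8
L[0]='A': occ=0, LF[0]=C('A')+0=1+0=1
L[1]='B': occ=0, LF[1]=C('B')+0=2+0=2
L[2]='b': occ=0, LF[2]=C('b')+0=4+0=4
L[3]='d': occ=0, LF[3]=C('d')+0=8+0=8
L[4]='b': occ=1, LF[4]=C('b')+1=4+1=5
L[5]='c': occ=0, LF[5]=C('c')+0=7+0=7
L[6]='a': occ=0, LF[6]=C('a')+0=3+0=3
L[7]='b': occ=2, LF[7]=C('b')+2=4+2=6
L[8]='$': occ=0, LF[8]=C('$')+0=0+0=0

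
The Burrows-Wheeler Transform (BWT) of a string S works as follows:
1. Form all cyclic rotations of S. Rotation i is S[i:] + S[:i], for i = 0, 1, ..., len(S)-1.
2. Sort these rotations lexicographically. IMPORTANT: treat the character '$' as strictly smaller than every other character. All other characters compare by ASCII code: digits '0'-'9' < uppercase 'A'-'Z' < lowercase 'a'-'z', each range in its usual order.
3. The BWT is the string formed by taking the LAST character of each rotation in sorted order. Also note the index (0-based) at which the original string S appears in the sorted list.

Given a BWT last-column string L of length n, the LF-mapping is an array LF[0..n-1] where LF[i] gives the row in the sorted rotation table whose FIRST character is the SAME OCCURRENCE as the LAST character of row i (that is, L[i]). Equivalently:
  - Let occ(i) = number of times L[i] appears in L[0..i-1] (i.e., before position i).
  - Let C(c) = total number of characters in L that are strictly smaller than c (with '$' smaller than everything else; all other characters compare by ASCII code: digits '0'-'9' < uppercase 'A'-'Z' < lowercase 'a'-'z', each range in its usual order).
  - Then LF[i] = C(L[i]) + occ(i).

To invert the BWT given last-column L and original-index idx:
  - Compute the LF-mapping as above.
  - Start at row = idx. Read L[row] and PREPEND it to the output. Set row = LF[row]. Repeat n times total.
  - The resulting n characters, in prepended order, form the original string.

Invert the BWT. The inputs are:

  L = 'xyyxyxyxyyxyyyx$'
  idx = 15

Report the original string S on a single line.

LF mapping: 1 7 8 2 9 3 10 4 11 12 5 13 14 15 6 0
Walk LF starting at row 15, prepending L[row]:
  step 1: row=15, L[15]='$', prepend. Next row=LF[15]=0
  step 2: row=0, L[0]='x', prepend. Next row=LF[0]=1
  step 3: row=1, L[1]='y', prepend. Next row=LF[1]=7
  step 4: row=7, L[7]='x', prepend. Next row=LF[7]=4
  step 5: row=4, L[4]='y', prepend. Next row=LF[4]=9
  step 6: row=9, L[9]='y', prepend. Next row=LF[9]=12
  step 7: row=12, L[12]='y', prepend. Next row=LF[12]=14
  step 8: row=14, L[14]='x', prepend. Next row=LF[14]=6
  step 9: row=6, L[6]='y', prepend. Next row=LF[6]=10
  step 10: row=10, L[10]='x', prepend. Next row=LF[10]=5
  step 11: row=5, L[5]='x', prepend. Next row=LF[5]=3
  step 12: row=3, L[3]='x', prepend. Next row=LF[3]=2
  step 13: row=2, L[2]='y', prepend. Next row=LF[2]=8
  step 14: row=8, L[8]='y', prepend. Next row=LF[8]=11
  step 15: row=11, L[11]='y', prepend. Next row=LF[11]=13
  step 16: row=13, L[13]='y', prepend. Next row=LF[13]=15
Reversed output: yyyyxxxyxyyyxyx$

Answer: yyyyxxxyxyyyxyx$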